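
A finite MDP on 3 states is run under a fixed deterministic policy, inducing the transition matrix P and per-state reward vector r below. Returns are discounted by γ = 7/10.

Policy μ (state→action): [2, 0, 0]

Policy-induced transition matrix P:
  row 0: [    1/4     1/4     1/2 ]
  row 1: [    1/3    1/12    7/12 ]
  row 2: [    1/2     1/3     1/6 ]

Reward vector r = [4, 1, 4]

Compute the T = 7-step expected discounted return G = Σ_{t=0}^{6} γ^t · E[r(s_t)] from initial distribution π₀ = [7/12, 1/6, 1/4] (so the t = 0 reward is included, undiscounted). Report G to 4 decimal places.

G = 10.2343

t=0: π = [0.5833, 0.1667, 0.2500], E[r] = 3.5000, γ^t·E[r] = 3.500000, running G = 3.500000
t=1: π = [0.3264, 0.2431, 0.4306], E[r] = 3.2708, γ^t·E[r] = 2.289583, running G = 5.789583
t=2: π = [0.3779, 0.2454, 0.3767], E[r] = 3.2639, γ^t·E[r] = 1.599306, running G = 7.388889
t=3: π = [0.3646, 0.2405, 0.3949], E[r] = 3.2785, γ^t·E[r] = 1.124526, running G = 8.513415
t=4: π = [0.3688, 0.2428, 0.3884], E[r] = 3.2715, γ^t·E[r] = 0.785495, running G = 9.298910
t=5: π = [0.3673, 0.2419, 0.3908], E[r] = 3.2743, γ^t·E[r] = 0.550313, running G = 9.849222
t=6: π = [0.3678, 0.2422, 0.3899], E[r] = 3.2733, γ^t·E[r] = 0.385096, running G = 10.234318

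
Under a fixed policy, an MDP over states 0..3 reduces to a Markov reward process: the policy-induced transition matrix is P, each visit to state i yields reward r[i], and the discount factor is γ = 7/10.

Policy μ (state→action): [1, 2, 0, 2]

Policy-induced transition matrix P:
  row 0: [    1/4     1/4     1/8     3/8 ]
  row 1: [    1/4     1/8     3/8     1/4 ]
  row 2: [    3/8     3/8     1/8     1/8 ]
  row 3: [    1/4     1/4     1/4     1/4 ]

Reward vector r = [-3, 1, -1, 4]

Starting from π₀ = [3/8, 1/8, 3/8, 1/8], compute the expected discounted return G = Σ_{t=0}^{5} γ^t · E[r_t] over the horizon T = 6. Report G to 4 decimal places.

G = -0.4284

t=0: π = [0.3750, 0.1250, 0.3750, 0.1250], E[r] = -0.8750, γ^t·E[r] = -0.875000, running G = -0.875000
t=1: π = [0.2969, 0.2813, 0.1719, 0.2500], E[r] = 0.2188, γ^t·E[r] = 0.153125, running G = -0.721875
t=2: π = [0.2715, 0.2363, 0.2266, 0.2656], E[r] = 0.2578, γ^t·E[r] = 0.126328, running G = -0.595547
t=3: π = [0.2783, 0.2488, 0.2173, 0.2556], E[r] = 0.2190, γ^t·E[r] = 0.075115, running G = -0.520432
t=4: π = [0.2772, 0.2461, 0.2191, 0.2576], E[r] = 0.2260, γ^t·E[r] = 0.054251, running G = -0.466181
t=5: π = [0.2774, 0.2466, 0.2187, 0.2573], E[r] = 0.2247, γ^t·E[r] = 0.037773, running G = -0.428408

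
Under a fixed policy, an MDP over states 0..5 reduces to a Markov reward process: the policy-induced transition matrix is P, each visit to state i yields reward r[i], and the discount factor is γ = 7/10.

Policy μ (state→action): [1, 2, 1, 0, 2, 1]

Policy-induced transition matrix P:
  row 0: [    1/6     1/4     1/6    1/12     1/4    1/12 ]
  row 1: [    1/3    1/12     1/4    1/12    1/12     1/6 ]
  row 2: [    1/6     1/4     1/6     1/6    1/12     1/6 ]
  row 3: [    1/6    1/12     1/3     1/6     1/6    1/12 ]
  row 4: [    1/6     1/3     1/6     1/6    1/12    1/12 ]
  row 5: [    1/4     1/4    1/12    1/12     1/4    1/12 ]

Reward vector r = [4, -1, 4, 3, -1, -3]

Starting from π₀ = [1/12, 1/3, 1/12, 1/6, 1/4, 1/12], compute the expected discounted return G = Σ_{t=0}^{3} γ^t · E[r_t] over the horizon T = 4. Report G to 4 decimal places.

G = 2.4314

t=0: π = [0.0833, 0.3333, 0.0833, 0.1667, 0.2500, 0.0833], E[r] = 0.3333, γ^t·E[r] = 0.333333, running G = 0.333333
t=1: π = [0.2292, 0.1875, 0.2153, 0.1250, 0.1250, 0.1181], E[r] = 1.4861, γ^t·E[r] = 1.040278, running G = 1.373611
t=2: π = [0.2078, 0.2083, 0.1933, 0.1221, 0.1516, 0.1169], E[r] = 1.2598, γ^t·E[r] = 0.617321, running G = 1.990932
t=3: π = [0.2111, 0.2076, 0.1946, 0.1223, 0.1476, 0.1168], E[r] = 1.2842, γ^t·E[r] = 0.440494, running G = 2.431426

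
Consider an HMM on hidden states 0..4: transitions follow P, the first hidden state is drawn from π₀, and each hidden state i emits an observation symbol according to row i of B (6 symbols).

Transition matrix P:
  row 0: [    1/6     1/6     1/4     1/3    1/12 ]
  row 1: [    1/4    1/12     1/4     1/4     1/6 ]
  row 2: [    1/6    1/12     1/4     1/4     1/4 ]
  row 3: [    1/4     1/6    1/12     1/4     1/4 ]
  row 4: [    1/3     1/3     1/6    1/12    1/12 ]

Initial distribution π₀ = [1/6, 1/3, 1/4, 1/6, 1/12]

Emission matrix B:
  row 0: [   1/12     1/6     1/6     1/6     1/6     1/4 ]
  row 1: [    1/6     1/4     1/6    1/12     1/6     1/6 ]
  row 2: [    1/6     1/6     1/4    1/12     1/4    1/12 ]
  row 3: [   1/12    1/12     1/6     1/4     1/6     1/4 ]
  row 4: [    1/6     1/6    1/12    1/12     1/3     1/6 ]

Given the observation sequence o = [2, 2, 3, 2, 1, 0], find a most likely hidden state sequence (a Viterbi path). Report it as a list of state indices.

t=0: δ = [2.778e-02, 5.556e-02, 6.250e-02, 2.778e-02, 6.944e-03]  (obs o_0=2)
t=1: δ = [2.315e-03, 8.681e-04, 3.906e-03, 2.604e-03, 1.302e-03]  ψ = [1, 2, 2, 2, 2]  (obs o_1=2)
t=2: δ = [1.085e-04, 3.617e-05, 8.138e-05, 2.441e-04, 8.138e-05]  ψ = [2, 3, 2, 2, 2]  (obs o_2=3)
t=3: δ = [1.017e-05, 6.782e-06, 6.782e-06, 1.017e-05, 5.086e-06]  ψ = [3, 3, 0, 3, 3]  (obs o_3=2)
t=4: δ = [4.239e-07, 4.239e-07, 4.239e-07, 2.826e-07, 4.239e-07]  ψ = [3, 0, 0, 0, 3]  (obs o_4=1)
t=5: δ = [1.177e-08, 2.355e-08, 1.766e-08, 1.177e-08, 1.766e-08]  ψ = [4, 4, 0, 0, 2]  (obs o_5=0)
backtrack: best end state = 1; path = [2, 2, 3, 3, 4, 1]

path = [2, 2, 3, 3, 4, 1]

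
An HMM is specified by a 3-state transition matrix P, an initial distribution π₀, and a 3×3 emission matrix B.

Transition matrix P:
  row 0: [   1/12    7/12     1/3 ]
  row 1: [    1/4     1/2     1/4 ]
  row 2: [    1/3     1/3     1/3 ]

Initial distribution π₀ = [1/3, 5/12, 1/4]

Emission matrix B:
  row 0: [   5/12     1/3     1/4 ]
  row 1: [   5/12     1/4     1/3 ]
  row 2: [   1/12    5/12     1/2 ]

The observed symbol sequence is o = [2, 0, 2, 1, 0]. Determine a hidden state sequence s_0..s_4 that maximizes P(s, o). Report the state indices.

path = [1, 1, 1, 1, 1]

t=0: δ = [8.333e-02, 1.389e-01, 1.250e-01]  (obs o_0=2)
t=1: δ = [1.736e-02, 2.894e-02, 3.472e-03]  ψ = [2, 1, 2]  (obs o_1=0)
t=2: δ = [1.808e-03, 4.823e-03, 3.617e-03]  ψ = [1, 1, 1]  (obs o_2=2)
t=3: δ = [4.019e-04, 6.028e-04, 5.023e-04]  ψ = [1, 1, 1]  (obs o_3=1)
t=4: δ = [6.977e-05, 1.256e-04, 1.395e-05]  ψ = [2, 1, 2]  (obs o_4=0)
backtrack: best end state = 1; path = [1, 1, 1, 1, 1]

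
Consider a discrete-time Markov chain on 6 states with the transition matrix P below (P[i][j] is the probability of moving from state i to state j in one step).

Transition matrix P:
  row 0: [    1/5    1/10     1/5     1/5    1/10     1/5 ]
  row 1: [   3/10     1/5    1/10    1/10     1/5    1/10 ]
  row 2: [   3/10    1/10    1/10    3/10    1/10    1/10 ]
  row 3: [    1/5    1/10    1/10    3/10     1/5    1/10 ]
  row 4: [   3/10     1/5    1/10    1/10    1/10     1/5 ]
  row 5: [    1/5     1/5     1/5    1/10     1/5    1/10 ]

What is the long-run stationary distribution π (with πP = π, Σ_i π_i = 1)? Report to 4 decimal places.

Balance equations π_j = Σ_i π_i·P[i][j]:
  π_0 = 1/5·π_0 + 3/10·π_1 + 3/10·π_2 + 1/5·π_3 + 3/10·π_4 + 1/5·π_5
  π_1 = 1/10·π_0 + 1/5·π_1 + 1/10·π_2 + 1/10·π_3 + 1/5·π_4 + 1/5·π_5
  π_2 = 1/5·π_0 + 1/10·π_1 + 1/10·π_2 + 1/10·π_3 + 1/10·π_4 + 1/5·π_5
  π_3 = 1/5·π_0 + 1/10·π_1 + 3/10·π_2 + 3/10·π_3 + 1/10·π_4 + 1/10·π_5
  π_4 = 1/10·π_0 + 1/5·π_1 + 1/10·π_2 + 1/5·π_3 + 1/10·π_4 + 1/5·π_5
  normalize: π_0 + π_1 + π_2 + π_3 + π_4 + π_5 = 1
Solving the linear system gives exactly π = [8015/33007, 4717/33007, 4561/33007, 6268/33007, 4858/33007, 4588/33007].

π = [0.2428, 0.1429, 0.1382, 0.1899, 0.1472, 0.1390]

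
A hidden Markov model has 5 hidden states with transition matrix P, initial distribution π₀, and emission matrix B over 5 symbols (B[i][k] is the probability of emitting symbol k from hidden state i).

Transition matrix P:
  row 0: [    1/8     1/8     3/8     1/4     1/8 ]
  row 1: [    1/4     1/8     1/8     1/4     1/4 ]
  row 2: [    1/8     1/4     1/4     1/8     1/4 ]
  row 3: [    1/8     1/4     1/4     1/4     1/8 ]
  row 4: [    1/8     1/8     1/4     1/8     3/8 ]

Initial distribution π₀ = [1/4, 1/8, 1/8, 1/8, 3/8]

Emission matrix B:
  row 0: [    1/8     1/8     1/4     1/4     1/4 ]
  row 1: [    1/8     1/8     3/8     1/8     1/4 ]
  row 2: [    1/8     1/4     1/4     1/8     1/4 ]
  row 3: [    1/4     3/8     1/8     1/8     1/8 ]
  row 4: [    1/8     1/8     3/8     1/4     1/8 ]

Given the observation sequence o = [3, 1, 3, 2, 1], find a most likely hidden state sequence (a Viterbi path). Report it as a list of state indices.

t=0: δ = [6.250e-02, 1.562e-02, 1.562e-02, 1.562e-02, 9.375e-02]  (obs o_0=3)
t=1: δ = [1.465e-03, 1.465e-03, 5.859e-03, 5.859e-03, 4.395e-03]  ψ = [4, 4, 0, 0, 4]  (obs o_1=1)
t=2: δ = [1.831e-04, 1.831e-04, 1.831e-04, 1.831e-04, 4.120e-04]  ψ = [2, 2, 2, 3, 4]  (obs o_2=3)
t=3: δ = [1.287e-05, 1.931e-05, 2.575e-05, 6.437e-06, 5.794e-05]  ψ = [4, 4, 4, 4, 4]  (obs o_3=2)
t=4: δ = [9.052e-07, 9.052e-07, 3.621e-06, 2.716e-06, 2.716e-06]  ψ = [4, 4, 4, 4, 4]  (obs o_4=1)
backtrack: best end state = 2; path = [4, 4, 4, 4, 2]

path = [4, 4, 4, 4, 2]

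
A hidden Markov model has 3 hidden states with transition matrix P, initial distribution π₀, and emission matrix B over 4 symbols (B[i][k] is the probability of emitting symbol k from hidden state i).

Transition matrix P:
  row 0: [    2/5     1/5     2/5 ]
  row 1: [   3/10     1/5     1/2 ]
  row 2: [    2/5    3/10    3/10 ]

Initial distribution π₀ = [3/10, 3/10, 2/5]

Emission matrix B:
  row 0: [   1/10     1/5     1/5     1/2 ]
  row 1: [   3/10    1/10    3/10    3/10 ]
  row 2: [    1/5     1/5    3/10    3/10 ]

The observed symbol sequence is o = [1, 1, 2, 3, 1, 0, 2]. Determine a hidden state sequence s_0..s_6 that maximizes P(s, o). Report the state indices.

path = [2, 0, 2, 0, 2, 1, 2]

t=0: δ = [6.000e-02, 3.000e-02, 8.000e-02]  (obs o_0=1)
t=1: δ = [6.400e-03, 2.400e-03, 4.800e-03]  ψ = [2, 2, 0]  (obs o_1=1)
t=2: δ = [5.120e-04, 4.320e-04, 7.680e-04]  ψ = [0, 2, 0]  (obs o_2=2)
t=3: δ = [1.536e-04, 6.912e-05, 6.912e-05]  ψ = [2, 2, 2]  (obs o_3=3)
t=4: δ = [1.229e-05, 3.072e-06, 1.229e-05]  ψ = [0, 0, 0]  (obs o_4=1)
t=5: δ = [4.915e-07, 1.106e-06, 9.830e-07]  ψ = [0, 2, 0]  (obs o_5=0)
t=6: δ = [7.864e-08, 8.847e-08, 1.659e-07]  ψ = [2, 2, 1]  (obs o_6=2)
backtrack: best end state = 2; path = [2, 0, 2, 0, 2, 1, 2]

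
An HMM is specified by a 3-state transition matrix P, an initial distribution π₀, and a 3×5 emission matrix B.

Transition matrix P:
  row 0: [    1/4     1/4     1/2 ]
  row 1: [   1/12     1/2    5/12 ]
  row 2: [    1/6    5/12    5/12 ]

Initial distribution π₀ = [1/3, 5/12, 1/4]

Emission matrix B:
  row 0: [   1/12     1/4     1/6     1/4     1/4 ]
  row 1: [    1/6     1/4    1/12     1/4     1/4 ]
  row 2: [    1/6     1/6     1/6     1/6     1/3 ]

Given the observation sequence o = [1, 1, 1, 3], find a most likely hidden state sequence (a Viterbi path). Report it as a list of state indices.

t=0: δ = [8.333e-02, 1.042e-01, 4.167e-02]  (obs o_0=1)
t=1: δ = [5.208e-03, 1.302e-02, 7.234e-03]  ψ = [0, 1, 1]  (obs o_1=1)
t=2: δ = [3.255e-04, 1.628e-03, 9.042e-04]  ψ = [0, 1, 1]  (obs o_2=1)
t=3: δ = [3.768e-05, 2.035e-04, 1.130e-04]  ψ = [2, 1, 1]  (obs o_3=3)
backtrack: best end state = 1; path = [1, 1, 1, 1]

path = [1, 1, 1, 1]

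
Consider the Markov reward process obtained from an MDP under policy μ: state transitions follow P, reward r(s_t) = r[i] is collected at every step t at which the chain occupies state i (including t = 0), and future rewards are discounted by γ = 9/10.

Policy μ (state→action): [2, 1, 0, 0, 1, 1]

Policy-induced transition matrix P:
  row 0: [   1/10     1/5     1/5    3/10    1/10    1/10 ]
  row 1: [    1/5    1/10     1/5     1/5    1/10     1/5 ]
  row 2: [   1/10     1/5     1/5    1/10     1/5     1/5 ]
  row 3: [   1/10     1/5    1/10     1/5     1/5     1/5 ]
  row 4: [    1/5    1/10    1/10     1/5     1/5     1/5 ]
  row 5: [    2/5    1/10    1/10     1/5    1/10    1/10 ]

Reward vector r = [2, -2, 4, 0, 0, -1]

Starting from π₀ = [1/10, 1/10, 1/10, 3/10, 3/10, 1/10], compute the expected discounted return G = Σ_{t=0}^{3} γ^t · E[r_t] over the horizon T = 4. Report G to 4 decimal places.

t=0: π = [0.1000, 0.1000, 0.1000, 0.3000, 0.3000, 0.1000], E[r] = 0.3000, γ^t·E[r] = 0.300000, running G = 0.300000
t=1: π = [0.1700, 0.1500, 0.1300, 0.2000, 0.1700, 0.1800], E[r] = 0.3800, γ^t·E[r] = 0.342000, running G = 0.642000
t=2: π = [0.1860, 0.1500, 0.1450, 0.2040, 0.1500, 0.1650], E[r] = 0.4870, γ^t·E[r] = 0.394470, running G = 1.036470
t=3: π = [0.1795, 0.1535, 0.1481, 0.2041, 0.1499, 0.1649], E[r] = 0.4795, γ^t·E[r] = 0.349556, running G = 1.386026

G = 1.3860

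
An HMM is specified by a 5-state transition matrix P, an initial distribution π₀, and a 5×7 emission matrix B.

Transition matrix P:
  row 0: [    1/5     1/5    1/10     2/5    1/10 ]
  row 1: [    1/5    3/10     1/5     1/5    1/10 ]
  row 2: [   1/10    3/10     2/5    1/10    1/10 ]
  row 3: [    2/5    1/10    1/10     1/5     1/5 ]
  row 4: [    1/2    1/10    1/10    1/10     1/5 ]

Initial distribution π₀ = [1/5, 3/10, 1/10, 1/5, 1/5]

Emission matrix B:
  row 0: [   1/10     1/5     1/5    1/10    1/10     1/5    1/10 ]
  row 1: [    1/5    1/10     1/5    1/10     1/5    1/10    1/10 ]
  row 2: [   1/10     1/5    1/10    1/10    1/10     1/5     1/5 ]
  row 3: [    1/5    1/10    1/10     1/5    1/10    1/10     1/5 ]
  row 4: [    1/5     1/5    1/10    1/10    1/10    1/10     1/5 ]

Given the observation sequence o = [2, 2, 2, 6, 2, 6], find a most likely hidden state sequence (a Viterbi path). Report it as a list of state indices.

path = [1, 1, 0, 3, 0, 3]

t=0: δ = [4.000e-02, 6.000e-02, 1.000e-02, 2.000e-02, 2.000e-02]  (obs o_0=2)
t=1: δ = [2.400e-03, 3.600e-03, 1.200e-03, 1.600e-03, 6.000e-04]  ψ = [1, 1, 1, 0, 1]  (obs o_1=2)
t=2: δ = [1.440e-04, 2.160e-04, 7.200e-05, 9.600e-05, 3.600e-05]  ψ = [1, 1, 1, 0, 1]  (obs o_2=2)
t=3: δ = [4.320e-06, 6.480e-06, 8.640e-06, 1.152e-05, 4.320e-06]  ψ = [1, 1, 1, 0, 1]  (obs o_3=6)
t=4: δ = [9.216e-07, 5.184e-07, 3.456e-07, 2.304e-07, 2.304e-07]  ψ = [3, 2, 2, 3, 3]  (obs o_4=2)
t=5: δ = [1.843e-08, 1.843e-08, 2.765e-08, 7.373e-08, 1.843e-08]  ψ = [0, 0, 2, 0, 0]  (obs o_5=6)
backtrack: best end state = 3; path = [1, 1, 0, 3, 0, 3]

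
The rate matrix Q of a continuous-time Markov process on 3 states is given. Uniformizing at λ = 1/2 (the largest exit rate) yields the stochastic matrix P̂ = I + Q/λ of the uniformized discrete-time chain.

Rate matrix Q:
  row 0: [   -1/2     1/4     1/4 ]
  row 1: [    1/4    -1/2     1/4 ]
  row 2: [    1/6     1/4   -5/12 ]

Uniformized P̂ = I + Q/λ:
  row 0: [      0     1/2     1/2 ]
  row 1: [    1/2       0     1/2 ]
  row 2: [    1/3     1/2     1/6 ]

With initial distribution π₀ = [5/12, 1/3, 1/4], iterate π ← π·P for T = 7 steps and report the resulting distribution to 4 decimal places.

t=0: π = [0.4167, 0.3333, 0.2500]
t=1: π = [0.2500, 0.3333, 0.4167]
t=2: π = [0.3056, 0.3333, 0.3611]
t=3: π = [0.2870, 0.3333, 0.3796]
t=4: π = [0.2932, 0.3333, 0.3735]
t=5: π = [0.2912, 0.3333, 0.3755]
t=6: π = [0.2918, 0.3333, 0.3748]
t=7: π = [0.2916, 0.3333, 0.3751]

π = [0.2916, 0.3333, 0.3751]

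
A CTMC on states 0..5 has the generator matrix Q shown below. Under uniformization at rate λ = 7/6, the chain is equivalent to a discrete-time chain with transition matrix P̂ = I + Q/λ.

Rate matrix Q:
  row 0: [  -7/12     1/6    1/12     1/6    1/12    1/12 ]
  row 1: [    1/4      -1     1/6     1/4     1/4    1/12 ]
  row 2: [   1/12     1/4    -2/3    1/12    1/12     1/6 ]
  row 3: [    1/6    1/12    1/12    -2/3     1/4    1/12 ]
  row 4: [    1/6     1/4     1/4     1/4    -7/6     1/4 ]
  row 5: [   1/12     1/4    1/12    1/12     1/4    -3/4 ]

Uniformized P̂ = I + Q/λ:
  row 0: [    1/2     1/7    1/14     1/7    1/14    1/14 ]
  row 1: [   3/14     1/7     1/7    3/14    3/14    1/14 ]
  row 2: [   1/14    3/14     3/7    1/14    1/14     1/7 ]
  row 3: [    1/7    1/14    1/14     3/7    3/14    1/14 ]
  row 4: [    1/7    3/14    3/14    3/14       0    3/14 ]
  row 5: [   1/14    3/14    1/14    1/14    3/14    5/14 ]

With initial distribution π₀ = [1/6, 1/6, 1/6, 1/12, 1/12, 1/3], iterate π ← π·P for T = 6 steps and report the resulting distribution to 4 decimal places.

π = [0.2062, 0.1598, 0.1587, 0.1990, 0.1336, 0.1428]

t=0: π = [0.1667, 0.1667, 0.1667, 0.0833, 0.0833, 0.3333]
t=1: π = [0.1786, 0.1786, 0.1548, 0.1488, 0.1488, 0.1905]
t=2: π = [0.1947, 0.1675, 0.1607, 0.1841, 0.1348, 0.1582]
t=3: π = [0.2016, 0.1621, 0.1600, 0.1943, 0.1346, 0.1474]
t=4: π = [0.2045, 0.1606, 0.1594, 0.1976, 0.1338, 0.1442]
t=5: π = [0.2057, 0.1600, 0.1589, 0.1987, 0.1336, 0.1431]
t=6: π = [0.2062, 0.1598, 0.1587, 0.1990, 0.1336, 0.1428]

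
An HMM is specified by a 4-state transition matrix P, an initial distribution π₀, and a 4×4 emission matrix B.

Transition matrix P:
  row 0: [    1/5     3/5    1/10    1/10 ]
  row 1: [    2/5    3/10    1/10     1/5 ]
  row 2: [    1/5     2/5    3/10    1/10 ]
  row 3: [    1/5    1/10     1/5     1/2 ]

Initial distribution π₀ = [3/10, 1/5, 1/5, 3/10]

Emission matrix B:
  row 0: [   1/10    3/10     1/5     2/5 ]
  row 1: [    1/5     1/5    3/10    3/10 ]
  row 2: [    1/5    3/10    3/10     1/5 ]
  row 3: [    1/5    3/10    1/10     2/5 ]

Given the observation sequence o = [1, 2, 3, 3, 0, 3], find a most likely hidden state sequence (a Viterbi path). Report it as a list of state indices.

t=0: δ = [9.000e-02, 4.000e-02, 6.000e-02, 9.000e-02]  (obs o_0=1)
t=1: δ = [3.600e-03, 1.620e-02, 5.400e-03, 4.500e-03]  ψ = [0, 0, 2, 3]  (obs o_1=2)
t=2: δ = [2.592e-03, 1.458e-03, 3.240e-04, 1.296e-03]  ψ = [1, 1, 1, 1]  (obs o_2=3)
t=3: δ = [2.333e-04, 4.666e-04, 5.184e-05, 2.592e-04]  ψ = [1, 0, 0, 3]  (obs o_3=3)
t=4: δ = [1.866e-05, 2.799e-05, 1.037e-05, 2.592e-05]  ψ = [1, 0, 3, 3]  (obs o_4=0)
t=5: δ = [4.479e-06, 3.359e-06, 1.037e-06, 5.184e-06]  ψ = [1, 0, 3, 3]  (obs o_5=3)
backtrack: best end state = 3; path = [0, 1, 3, 3, 3, 3]

path = [0, 1, 3, 3, 3, 3]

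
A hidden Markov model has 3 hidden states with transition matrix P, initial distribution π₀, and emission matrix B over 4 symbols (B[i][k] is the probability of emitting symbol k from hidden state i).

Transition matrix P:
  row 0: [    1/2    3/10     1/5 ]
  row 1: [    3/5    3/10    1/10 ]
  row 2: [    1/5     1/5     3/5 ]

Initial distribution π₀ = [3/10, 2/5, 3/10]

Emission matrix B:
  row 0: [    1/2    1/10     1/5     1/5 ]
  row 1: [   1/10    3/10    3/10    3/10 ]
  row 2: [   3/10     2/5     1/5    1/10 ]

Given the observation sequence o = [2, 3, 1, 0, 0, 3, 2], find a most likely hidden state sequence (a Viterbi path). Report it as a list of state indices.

path = [1, 0, 1, 0, 0, 1, 0]

t=0: δ = [6.000e-02, 1.200e-01, 6.000e-02]  (obs o_0=2)
t=1: δ = [1.440e-02, 1.080e-02, 3.600e-03]  ψ = [1, 1, 2]  (obs o_1=3)
t=2: δ = [7.200e-04, 1.296e-03, 1.152e-03]  ψ = [0, 0, 0]  (obs o_2=1)
t=3: δ = [3.888e-04, 3.888e-05, 2.074e-04]  ψ = [1, 1, 2]  (obs o_3=0)
t=4: δ = [9.720e-05, 1.166e-05, 3.732e-05]  ψ = [0, 0, 2]  (obs o_4=0)
t=5: δ = [9.720e-06, 8.748e-06, 2.239e-06]  ψ = [0, 0, 2]  (obs o_5=3)
t=6: δ = [1.050e-06, 8.748e-07, 3.888e-07]  ψ = [1, 0, 0]  (obs o_6=2)
backtrack: best end state = 0; path = [1, 0, 1, 0, 0, 1, 0]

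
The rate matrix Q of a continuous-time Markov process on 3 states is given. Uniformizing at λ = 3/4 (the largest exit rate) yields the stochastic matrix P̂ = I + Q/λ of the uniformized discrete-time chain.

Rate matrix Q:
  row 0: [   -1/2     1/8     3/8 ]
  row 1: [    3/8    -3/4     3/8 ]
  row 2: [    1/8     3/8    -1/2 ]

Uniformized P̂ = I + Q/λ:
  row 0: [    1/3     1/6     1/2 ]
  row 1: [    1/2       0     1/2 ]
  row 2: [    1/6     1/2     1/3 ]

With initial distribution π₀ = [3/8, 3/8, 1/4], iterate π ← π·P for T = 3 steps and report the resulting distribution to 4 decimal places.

t=0: π = [0.3750, 0.3750, 0.2500]
t=1: π = [0.3542, 0.1875, 0.4583]
t=2: π = [0.2882, 0.2882, 0.4236]
t=3: π = [0.3108, 0.2598, 0.4294]

π = [0.3108, 0.2598, 0.4294]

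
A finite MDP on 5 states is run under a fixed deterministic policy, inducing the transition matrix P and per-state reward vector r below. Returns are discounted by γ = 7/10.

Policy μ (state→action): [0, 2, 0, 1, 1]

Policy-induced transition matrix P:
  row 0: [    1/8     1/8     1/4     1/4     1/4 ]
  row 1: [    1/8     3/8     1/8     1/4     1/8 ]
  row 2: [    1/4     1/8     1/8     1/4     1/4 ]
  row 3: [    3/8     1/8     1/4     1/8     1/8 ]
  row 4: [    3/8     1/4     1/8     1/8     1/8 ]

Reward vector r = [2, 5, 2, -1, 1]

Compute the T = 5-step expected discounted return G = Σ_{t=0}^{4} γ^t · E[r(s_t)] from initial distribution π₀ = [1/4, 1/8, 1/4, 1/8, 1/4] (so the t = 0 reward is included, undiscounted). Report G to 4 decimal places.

G = 4.9214

t=0: π = [0.2500, 0.1250, 0.2500, 0.1250, 0.2500], E[r] = 1.7500, γ^t·E[r] = 1.750000, running G = 1.750000
t=1: π = [0.2500, 0.1875, 0.1719, 0.2031, 0.1875], E[r] = 1.7656, γ^t·E[r] = 1.235938, running G = 2.985938
t=2: π = [0.2441, 0.1953, 0.1816, 0.2012, 0.1777], E[r] = 1.8047, γ^t·E[r] = 0.884297, running G = 3.870234
t=3: π = [0.2424, 0.1960, 0.1807, 0.2026, 0.1782], E[r] = 1.8020, γ^t·E[r] = 0.618087, running G = 4.488321
t=4: π = [0.2428, 0.1963, 0.1806, 0.2024, 0.1779], E[r] = 1.8038, γ^t·E[r] = 0.433093, running G = 4.921414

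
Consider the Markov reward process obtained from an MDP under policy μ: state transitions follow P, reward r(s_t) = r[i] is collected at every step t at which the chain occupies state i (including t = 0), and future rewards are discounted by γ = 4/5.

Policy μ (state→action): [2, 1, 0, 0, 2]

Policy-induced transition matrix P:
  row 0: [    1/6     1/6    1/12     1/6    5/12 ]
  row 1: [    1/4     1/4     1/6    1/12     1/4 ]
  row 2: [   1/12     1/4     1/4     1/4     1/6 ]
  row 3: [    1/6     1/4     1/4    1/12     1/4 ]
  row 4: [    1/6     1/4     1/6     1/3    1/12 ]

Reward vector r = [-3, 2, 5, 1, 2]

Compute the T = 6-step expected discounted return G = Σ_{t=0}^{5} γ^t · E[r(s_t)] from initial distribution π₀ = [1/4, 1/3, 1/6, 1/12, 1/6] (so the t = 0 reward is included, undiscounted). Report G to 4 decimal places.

G = 5.1457

t=0: π = [0.2500, 0.3333, 0.1667, 0.0833, 0.1667], E[r] = 1.1667, γ^t·E[r] = 1.166667, running G = 1.166667
t=1: π = [0.1806, 0.2292, 0.1667, 0.1736, 0.2500], E[r] = 1.4236, γ^t·E[r] = 1.138889, running G = 2.305556
t=2: π = [0.1719, 0.2350, 0.1800, 0.1887, 0.2245], E[r] = 1.4919, γ^t·E[r] = 0.954815, running G = 3.260370
t=3: π = [0.1712, 0.2357, 0.1831, 0.1838, 0.2262], E[r] = 1.5092, γ^t·E[r] = 0.772691, running G = 4.033062
t=4: π = [0.1711, 0.2357, 0.1830, 0.1847, 0.2256], E[r] = 1.5090, γ^t·E[r] = 0.618076, running G = 4.651137
t=5: π = [0.1711, 0.2357, 0.1830, 0.1845, 0.2257], E[r] = 1.5094, γ^t·E[r] = 0.494584, running G = 5.145722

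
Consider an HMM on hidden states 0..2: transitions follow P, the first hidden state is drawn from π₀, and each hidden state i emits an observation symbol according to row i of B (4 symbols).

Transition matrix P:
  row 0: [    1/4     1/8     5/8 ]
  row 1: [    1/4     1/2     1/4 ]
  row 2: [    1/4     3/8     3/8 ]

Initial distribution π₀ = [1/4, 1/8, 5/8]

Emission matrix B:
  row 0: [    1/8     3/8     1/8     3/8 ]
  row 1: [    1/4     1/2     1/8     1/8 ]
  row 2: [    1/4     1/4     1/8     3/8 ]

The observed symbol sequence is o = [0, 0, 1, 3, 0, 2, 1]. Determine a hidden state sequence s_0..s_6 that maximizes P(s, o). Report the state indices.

path = [2, 1, 1, 0, 2, 1, 1]

t=0: δ = [3.125e-02, 3.125e-02, 1.562e-01]  (obs o_0=0)
t=1: δ = [4.883e-03, 1.465e-02, 1.465e-02]  ψ = [2, 2, 2]  (obs o_1=0)
t=2: δ = [1.373e-03, 3.662e-03, 1.373e-03]  ψ = [1, 1, 2]  (obs o_2=1)
t=3: δ = [3.433e-04, 2.289e-04, 3.433e-04]  ψ = [1, 1, 1]  (obs o_3=3)
t=4: δ = [1.073e-05, 3.219e-05, 5.364e-05]  ψ = [0, 2, 0]  (obs o_4=0)
t=5: δ = [1.676e-06, 2.515e-06, 2.515e-06]  ψ = [2, 2, 2]  (obs o_5=2)
t=6: δ = [2.357e-07, 6.286e-07, 2.619e-07]  ψ = [1, 1, 0]  (obs o_6=1)
backtrack: best end state = 1; path = [2, 1, 1, 0, 2, 1, 1]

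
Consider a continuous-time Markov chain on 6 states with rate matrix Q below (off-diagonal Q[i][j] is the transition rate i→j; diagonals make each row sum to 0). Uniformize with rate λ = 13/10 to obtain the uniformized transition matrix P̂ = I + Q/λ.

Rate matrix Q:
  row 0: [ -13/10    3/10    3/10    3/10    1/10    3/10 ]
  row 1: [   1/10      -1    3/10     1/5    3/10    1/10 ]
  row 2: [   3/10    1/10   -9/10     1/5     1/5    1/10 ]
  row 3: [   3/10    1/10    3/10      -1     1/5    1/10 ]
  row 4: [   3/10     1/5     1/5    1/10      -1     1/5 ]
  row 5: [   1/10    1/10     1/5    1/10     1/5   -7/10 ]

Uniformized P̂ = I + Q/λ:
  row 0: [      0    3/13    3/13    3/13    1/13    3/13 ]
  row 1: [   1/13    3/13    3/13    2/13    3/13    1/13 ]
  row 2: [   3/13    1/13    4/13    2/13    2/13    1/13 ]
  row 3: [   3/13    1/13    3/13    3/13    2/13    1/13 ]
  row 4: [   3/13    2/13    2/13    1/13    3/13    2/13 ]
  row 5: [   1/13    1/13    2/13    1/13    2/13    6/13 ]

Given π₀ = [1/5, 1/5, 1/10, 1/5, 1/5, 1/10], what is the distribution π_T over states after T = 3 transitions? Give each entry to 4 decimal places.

t=0: π = [0.2000, 0.2000, 0.1000, 0.2000, 0.2000, 0.1000]
t=1: π = [0.1385, 0.1538, 0.2154, 0.1615, 0.1692, 0.1615]
t=2: π = [0.1503, 0.1349, 0.2219, 0.1515, 0.1680, 0.1734]
t=3: π = [0.1487, 0.1337, 0.2216, 0.1508, 0.1656, 0.1797]

π = [0.1487, 0.1337, 0.2216, 0.1508, 0.1656, 0.1797]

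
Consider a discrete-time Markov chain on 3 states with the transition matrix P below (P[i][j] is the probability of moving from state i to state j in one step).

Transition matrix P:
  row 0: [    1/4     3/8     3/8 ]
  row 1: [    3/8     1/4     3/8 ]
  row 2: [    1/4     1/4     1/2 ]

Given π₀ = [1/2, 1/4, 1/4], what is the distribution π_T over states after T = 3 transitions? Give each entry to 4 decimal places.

π = [0.2856, 0.2861, 0.4282]

t=0: π = [0.5000, 0.2500, 0.2500]
t=1: π = [0.2813, 0.3125, 0.4063]
t=2: π = [0.2891, 0.2852, 0.4258]
t=3: π = [0.2856, 0.2861, 0.4282]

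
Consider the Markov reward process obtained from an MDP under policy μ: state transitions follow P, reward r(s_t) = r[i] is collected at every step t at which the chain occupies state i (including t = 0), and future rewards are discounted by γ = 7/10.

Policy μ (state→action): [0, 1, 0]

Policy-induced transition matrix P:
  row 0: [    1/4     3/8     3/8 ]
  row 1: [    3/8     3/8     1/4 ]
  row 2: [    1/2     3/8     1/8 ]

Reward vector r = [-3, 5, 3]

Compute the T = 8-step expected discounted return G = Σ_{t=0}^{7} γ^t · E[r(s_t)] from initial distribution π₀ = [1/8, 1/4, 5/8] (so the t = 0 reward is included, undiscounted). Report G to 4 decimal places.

t=0: π = [0.1250, 0.2500, 0.6250], E[r] = 2.7500, γ^t·E[r] = 2.750000, running G = 2.750000
t=1: π = [0.4375, 0.3750, 0.1875], E[r] = 1.1250, γ^t·E[r] = 0.787500, running G = 3.537500
t=2: π = [0.3438, 0.3750, 0.2813], E[r] = 1.6875, γ^t·E[r] = 0.826875, running G = 4.364375
t=3: π = [0.3672, 0.3750, 0.2578], E[r] = 1.5469, γ^t·E[r] = 0.530578, running G = 4.894953
t=4: π = [0.3613, 0.3750, 0.2637], E[r] = 1.5820, γ^t·E[r] = 0.379846, running G = 5.274799
t=5: π = [0.3628, 0.3750, 0.2622], E[r] = 1.5732, γ^t·E[r] = 0.264415, running G = 5.539214
t=6: π = [0.3624, 0.3750, 0.2626], E[r] = 1.5754, γ^t·E[r] = 0.185349, running G = 5.724563
t=7: π = [0.3625, 0.3750, 0.2625], E[r] = 1.5749, γ^t·E[r] = 0.129699, running G = 5.854261

G = 5.8543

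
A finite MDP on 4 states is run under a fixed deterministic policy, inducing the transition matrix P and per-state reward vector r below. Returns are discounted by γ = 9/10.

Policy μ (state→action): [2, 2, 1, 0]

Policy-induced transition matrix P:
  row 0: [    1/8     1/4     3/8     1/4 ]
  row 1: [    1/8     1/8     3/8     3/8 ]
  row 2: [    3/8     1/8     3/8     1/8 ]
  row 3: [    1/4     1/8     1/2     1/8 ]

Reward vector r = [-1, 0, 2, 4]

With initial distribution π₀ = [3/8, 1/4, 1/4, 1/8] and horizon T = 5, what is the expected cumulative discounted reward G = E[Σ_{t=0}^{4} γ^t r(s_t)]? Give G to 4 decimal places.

G = 4.9053

t=0: π = [0.3750, 0.2500, 0.2500, 0.1250], E[r] = 0.6250, γ^t·E[r] = 0.625000, running G = 0.625000
t=1: π = [0.2031, 0.1719, 0.3906, 0.2344], E[r] = 1.5156, γ^t·E[r] = 1.364063, running G = 1.989063
t=2: π = [0.2520, 0.1504, 0.4043, 0.1934], E[r] = 1.3301, γ^t·E[r] = 1.077363, running G = 3.066426
t=3: π = [0.2502, 0.1565, 0.3992, 0.1941], E[r] = 1.3245, γ^t·E[r] = 0.965533, running G = 4.031959
t=4: π = [0.2491, 0.1563, 0.3993, 0.1954], E[r] = 1.3311, γ^t·E[r] = 0.873325, running G = 4.905284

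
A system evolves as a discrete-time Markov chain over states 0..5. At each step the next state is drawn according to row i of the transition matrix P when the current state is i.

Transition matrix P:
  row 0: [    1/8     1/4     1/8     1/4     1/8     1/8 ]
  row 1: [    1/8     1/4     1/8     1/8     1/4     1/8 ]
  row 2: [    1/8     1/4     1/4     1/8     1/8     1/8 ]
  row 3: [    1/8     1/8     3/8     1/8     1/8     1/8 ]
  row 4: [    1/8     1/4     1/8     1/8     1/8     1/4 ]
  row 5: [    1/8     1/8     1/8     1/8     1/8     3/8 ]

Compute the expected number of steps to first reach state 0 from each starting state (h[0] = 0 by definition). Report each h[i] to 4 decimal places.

First-step conditioning: h[0] = 0; for i ≠ 0, h[i] = 1 + Σ_k P[i][k]·h[k].
  h[1] = 1 + 1/4·h[1] + 1/8·h[2] + 1/8·h[3] + 1/4·h[4] + 1/8·h[5]
  h[2] = 1 + 1/4·h[1] + 1/4·h[2] + 1/8·h[3] + 1/8·h[4] + 1/8·h[5]
  h[3] = 1 + 1/8·h[1] + 3/8·h[2] + 1/8·h[3] + 1/8·h[4] + 1/8·h[5]
  h[4] = 1 + 1/4·h[1] + 1/8·h[2] + 1/8·h[3] + 1/8·h[4] + 1/4·h[5]
  h[5] = 1 + 1/8·h[1] + 1/8·h[2] + 1/8·h[3] + 1/8·h[4] + 3/8·h[5]
Solving the 5×5 linear system over states ≠ 0 gives exactly h = [0, 8, 8, 8, 8, 8] (h[0] = 0 is the target).

h = [0.0000, 8.0000, 8.0000, 8.0000, 8.0000, 8.0000]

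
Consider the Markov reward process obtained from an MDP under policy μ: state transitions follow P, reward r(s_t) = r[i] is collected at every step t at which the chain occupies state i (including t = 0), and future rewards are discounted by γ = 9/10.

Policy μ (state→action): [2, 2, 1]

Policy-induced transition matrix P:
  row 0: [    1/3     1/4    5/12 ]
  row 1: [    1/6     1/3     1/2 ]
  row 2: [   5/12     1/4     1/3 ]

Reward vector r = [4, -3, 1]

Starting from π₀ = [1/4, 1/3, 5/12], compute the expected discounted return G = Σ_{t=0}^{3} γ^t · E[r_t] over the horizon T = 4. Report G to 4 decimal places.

t=0: π = [0.2500, 0.3333, 0.4167], E[r] = 0.4167, γ^t·E[r] = 0.416667, running G = 0.416667
t=1: π = [0.3125, 0.2778, 0.4097], E[r] = 0.8264, γ^t·E[r] = 0.743750, running G = 1.160417
t=2: π = [0.3212, 0.2731, 0.4057], E[r] = 0.8709, γ^t·E[r] = 0.705469, running G = 1.865885
t=3: π = [0.3216, 0.2728, 0.4056], E[r] = 0.8738, γ^t·E[r] = 0.636996, running G = 2.502882

G = 2.5029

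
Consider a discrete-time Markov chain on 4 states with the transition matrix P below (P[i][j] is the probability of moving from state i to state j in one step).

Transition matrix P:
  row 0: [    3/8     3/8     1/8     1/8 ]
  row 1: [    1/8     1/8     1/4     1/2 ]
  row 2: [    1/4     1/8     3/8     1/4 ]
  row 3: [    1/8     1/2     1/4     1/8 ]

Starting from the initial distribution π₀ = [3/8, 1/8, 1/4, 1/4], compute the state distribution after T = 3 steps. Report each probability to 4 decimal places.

π = [0.2102, 0.2810, 0.2539, 0.2549]

t=0: π = [0.3750, 0.1250, 0.2500, 0.2500]
t=1: π = [0.2500, 0.3125, 0.2344, 0.2031]
t=2: π = [0.2168, 0.2637, 0.2480, 0.2715]
t=3: π = [0.2102, 0.2810, 0.2539, 0.2549]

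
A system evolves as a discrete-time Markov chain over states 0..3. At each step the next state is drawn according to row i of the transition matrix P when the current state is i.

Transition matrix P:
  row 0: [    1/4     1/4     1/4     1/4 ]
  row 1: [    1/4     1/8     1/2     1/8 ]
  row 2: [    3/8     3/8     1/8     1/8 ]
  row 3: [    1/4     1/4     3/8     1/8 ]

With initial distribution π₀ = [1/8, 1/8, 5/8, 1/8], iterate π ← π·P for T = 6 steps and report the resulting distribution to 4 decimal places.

t=0: π = [0.1250, 0.1250, 0.6250, 0.1250]
t=1: π = [0.3281, 0.3125, 0.2188, 0.1406]
t=2: π = [0.2773, 0.2383, 0.3184, 0.1660]
t=3: π = [0.2898, 0.2600, 0.2905, 0.1597]
t=4: π = [0.2863, 0.2538, 0.2986, 0.1612]
t=5: π = [0.2873, 0.2556, 0.2963, 0.1608]
t=6: π = [0.2870, 0.2551, 0.2970, 0.1609]

π = [0.2870, 0.2551, 0.2970, 0.1609]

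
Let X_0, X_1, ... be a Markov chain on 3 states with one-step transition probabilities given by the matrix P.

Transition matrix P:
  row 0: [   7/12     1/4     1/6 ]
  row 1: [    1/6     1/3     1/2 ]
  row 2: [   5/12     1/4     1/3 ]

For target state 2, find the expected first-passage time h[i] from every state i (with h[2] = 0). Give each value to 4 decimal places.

h = [3.8824, 2.4706, 0.0000]

First-step conditioning: h[2] = 0; for i ≠ 2, h[i] = 1 + Σ_k P[i][k]·h[k].
  h[0] = 1 + 7/12·h[0] + 1/4·h[1]
  h[1] = 1 + 1/6·h[0] + 1/3·h[1]
Solving the 2×2 linear system over states ≠ 2 gives exactly h = [66/17, 42/17, 0] (h[2] = 0 is the target).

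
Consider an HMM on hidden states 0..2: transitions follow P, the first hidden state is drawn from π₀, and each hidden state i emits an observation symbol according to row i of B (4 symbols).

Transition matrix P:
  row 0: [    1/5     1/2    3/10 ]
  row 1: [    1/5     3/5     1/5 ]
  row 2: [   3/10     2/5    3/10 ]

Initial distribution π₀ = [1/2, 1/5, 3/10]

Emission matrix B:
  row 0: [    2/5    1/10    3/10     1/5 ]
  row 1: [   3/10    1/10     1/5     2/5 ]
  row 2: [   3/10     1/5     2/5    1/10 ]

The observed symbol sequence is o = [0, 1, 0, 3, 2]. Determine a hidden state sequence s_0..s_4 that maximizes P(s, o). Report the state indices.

path = [0, 1, 1, 1, 1]

t=0: δ = [2.000e-01, 6.000e-02, 9.000e-02]  (obs o_0=0)
t=1: δ = [4.000e-03, 1.000e-02, 1.200e-02]  ψ = [0, 0, 0]  (obs o_1=1)
t=2: δ = [1.440e-03, 1.800e-03, 1.080e-03]  ψ = [2, 1, 2]  (obs o_2=0)
t=3: δ = [7.200e-05, 4.320e-04, 4.320e-05]  ψ = [1, 1, 0]  (obs o_3=3)
t=4: δ = [2.592e-05, 5.184e-05, 3.456e-05]  ψ = [1, 1, 1]  (obs o_4=2)
backtrack: best end state = 1; path = [0, 1, 1, 1, 1]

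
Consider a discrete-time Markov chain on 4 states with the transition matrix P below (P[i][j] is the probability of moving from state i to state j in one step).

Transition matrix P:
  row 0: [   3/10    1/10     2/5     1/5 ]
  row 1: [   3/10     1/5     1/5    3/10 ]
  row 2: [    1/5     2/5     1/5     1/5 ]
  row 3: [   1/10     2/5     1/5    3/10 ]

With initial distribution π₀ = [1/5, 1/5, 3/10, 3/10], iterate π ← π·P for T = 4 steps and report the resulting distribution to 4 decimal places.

t=0: π = [0.2000, 0.2000, 0.3000, 0.3000]
t=1: π = [0.2100, 0.3000, 0.2400, 0.2500]
t=2: π = [0.2260, 0.2770, 0.2420, 0.2550]
t=3: π = [0.2248, 0.2768, 0.2452, 0.2532]
t=4: π = [0.2248, 0.2772, 0.2450, 0.2530]

π = [0.2248, 0.2772, 0.2450, 0.2530]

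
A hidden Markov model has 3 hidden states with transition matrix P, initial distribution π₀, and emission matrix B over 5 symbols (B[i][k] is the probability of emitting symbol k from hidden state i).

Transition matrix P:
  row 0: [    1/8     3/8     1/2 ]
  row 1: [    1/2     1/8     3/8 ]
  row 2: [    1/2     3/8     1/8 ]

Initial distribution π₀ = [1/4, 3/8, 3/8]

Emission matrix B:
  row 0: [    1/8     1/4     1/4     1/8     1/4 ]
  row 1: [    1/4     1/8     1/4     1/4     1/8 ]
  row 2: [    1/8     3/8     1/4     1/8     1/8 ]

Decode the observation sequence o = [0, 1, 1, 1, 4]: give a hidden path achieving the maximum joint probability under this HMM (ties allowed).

path = [1, 2, 0, 2, 0]

t=0: δ = [3.125e-02, 9.375e-02, 4.688e-02]  (obs o_0=0)
t=1: δ = [1.172e-02, 2.197e-03, 1.318e-02]  ψ = [1, 2, 1]  (obs o_1=1)
t=2: δ = [1.648e-03, 6.180e-04, 2.197e-03]  ψ = [2, 2, 0]  (obs o_2=1)
t=3: δ = [2.747e-04, 1.030e-04, 3.090e-04]  ψ = [2, 2, 0]  (obs o_3=1)
t=4: δ = [3.862e-05, 1.448e-05, 1.717e-05]  ψ = [2, 2, 0]  (obs o_4=4)
backtrack: best end state = 0; path = [1, 2, 0, 2, 0]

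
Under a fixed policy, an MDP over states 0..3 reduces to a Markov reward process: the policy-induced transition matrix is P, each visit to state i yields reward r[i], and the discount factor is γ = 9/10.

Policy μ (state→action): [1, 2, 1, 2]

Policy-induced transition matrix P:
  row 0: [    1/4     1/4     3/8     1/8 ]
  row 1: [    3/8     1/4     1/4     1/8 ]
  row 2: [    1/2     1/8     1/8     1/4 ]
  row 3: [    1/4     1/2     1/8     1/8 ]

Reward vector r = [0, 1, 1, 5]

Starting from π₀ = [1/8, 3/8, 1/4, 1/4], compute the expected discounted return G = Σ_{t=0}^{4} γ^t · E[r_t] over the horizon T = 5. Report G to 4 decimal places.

t=0: π = [0.1250, 0.3750, 0.2500, 0.2500], E[r] = 1.8750, γ^t·E[r] = 1.875000, running G = 1.875000
t=1: π = [0.3594, 0.2813, 0.2031, 0.1563], E[r] = 1.2656, γ^t·E[r] = 1.139063, running G = 3.014063
t=2: π = [0.3359, 0.2637, 0.2500, 0.1504], E[r] = 1.2656, γ^t·E[r] = 1.025156, running G = 4.039219
t=3: π = [0.3455, 0.2563, 0.2419, 0.1563], E[r] = 1.2795, γ^t·E[r] = 0.932785, running G = 4.972004
t=4: π = [0.3425, 0.2588, 0.2434, 0.1552], E[r] = 1.2784, γ^t·E[r] = 0.838786, running G = 5.810790

G = 5.8108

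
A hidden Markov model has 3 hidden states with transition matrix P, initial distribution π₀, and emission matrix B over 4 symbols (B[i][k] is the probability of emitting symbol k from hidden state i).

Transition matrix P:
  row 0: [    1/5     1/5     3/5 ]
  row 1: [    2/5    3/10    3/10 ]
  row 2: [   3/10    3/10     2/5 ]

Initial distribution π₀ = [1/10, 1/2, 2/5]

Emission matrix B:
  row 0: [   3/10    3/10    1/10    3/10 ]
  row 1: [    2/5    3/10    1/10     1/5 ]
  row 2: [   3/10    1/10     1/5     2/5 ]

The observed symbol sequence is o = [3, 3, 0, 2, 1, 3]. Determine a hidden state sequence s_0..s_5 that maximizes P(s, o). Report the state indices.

t=0: δ = [3.000e-02, 1.000e-01, 1.600e-01]  (obs o_0=3)
t=1: δ = [1.440e-02, 9.600e-03, 2.560e-02]  ψ = [2, 2, 2]  (obs o_1=3)
t=2: δ = [2.304e-03, 3.072e-03, 3.072e-03]  ψ = [2, 2, 2]  (obs o_2=0)
t=3: δ = [1.229e-04, 9.216e-05, 2.765e-04]  ψ = [1, 1, 0]  (obs o_3=2)
t=4: δ = [2.488e-05, 2.488e-05, 1.106e-05]  ψ = [2, 2, 2]  (obs o_4=1)
t=5: δ = [2.986e-06, 1.493e-06, 5.972e-06]  ψ = [1, 1, 0]  (obs o_5=3)
backtrack: best end state = 2; path = [2, 2, 0, 2, 0, 2]

path = [2, 2, 0, 2, 0, 2]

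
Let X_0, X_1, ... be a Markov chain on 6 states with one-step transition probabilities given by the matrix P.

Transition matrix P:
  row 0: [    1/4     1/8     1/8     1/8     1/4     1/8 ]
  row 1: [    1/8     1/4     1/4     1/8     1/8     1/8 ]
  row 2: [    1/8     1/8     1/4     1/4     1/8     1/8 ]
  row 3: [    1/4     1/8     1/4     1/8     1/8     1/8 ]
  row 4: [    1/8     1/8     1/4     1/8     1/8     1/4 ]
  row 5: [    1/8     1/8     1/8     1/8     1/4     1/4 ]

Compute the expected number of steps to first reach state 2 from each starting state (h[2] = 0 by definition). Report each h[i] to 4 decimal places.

First-step conditioning: h[2] = 0; for i ≠ 2, h[i] = 1 + Σ_k P[i][k]·h[k].
  h[0] = 1 + 1/4·h[0] + 1/8·h[1] + 1/8·h[3] + 1/4·h[4] + 1/8·h[5]
  h[1] = 1 + 1/8·h[0] + 1/4·h[1] + 1/8·h[3] + 1/8·h[4] + 1/8·h[5]
  h[3] = 1 + 1/4·h[0] + 1/8·h[1] + 1/8·h[3] + 1/8·h[4] + 1/8·h[5]
  h[4] = 1 + 1/8·h[0] + 1/8·h[1] + 1/8·h[3] + 1/8·h[4] + 1/4·h[5]
  h[5] = 1 + 1/8·h[0] + 1/8·h[1] + 1/8·h[3] + 1/4·h[4] + 1/4·h[5]
Solving the 5×5 linear system over states ≠ 2 gives exactly h = [126/23, 110/23, 0, 112/23, 112/23, 126/23] (h[2] = 0 is the target).

h = [5.4783, 4.7826, 0.0000, 4.8696, 4.8696, 5.4783]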